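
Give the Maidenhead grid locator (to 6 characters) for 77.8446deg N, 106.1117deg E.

OQ37bu

Offset from 180°W / 90°S: lon 286.1117°, lat 167.8446°.
Field: 286.1117/20 → 14 → O, 167.8446/10 → 16 → Q; chars OQ.
Square: 6.1117/2 → 3, 7.8446/1 → 7; chars 37.
Subsquare: 0.1117/0.0833333 → 1 → b, 0.8446/0.0416667 → 20 → u; chars bu.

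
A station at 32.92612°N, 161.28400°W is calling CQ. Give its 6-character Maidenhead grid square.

AM92iw

Add 180° to longitude and 90° to latitude: 18.7160, 122.9261.
Field (20°×10°, letters A–R): 18.7160/20 → 0 → A, 122.9261/10 → 12 → M; chars AM.
Square (2°×1°, digits 0–9): 18.7160/2 → 9, 2.9261/1 → 2; chars 92.
Subsquare (5′×2.5′, letters a–x): 0.7160/0.0833333 → 8 → i, 0.9261/0.0416667 → 22 → w; chars iw.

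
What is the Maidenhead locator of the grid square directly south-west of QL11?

Longitude square 1; −1 → 0.
Latitude square 1; −1 → 0.

QL00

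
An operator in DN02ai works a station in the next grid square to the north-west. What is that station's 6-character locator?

Longitude subsquare a = 0; −1 → -1, wraps to 23 = x, carry into square.
Longitude square 0; −1 → -1, wraps to 9, carry into field.
Longitude field D = 3; −1 → 2 = C.
Latitude subsquare i = 8; +1 → 9 = j.

CN92xj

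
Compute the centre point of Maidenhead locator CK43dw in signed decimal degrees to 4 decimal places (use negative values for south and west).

Field C=2, K=10: +2·20° lon, +10·10° lat → SW at lon -140°, lat 10°.
Square 4, 3: +4·2° lon, +3·1° lat → SW at lon -132°, lat 13°.
Subsquare d=3, w=22: +3·0.0833333° lon, +22·0.0416667° lat → SW at lon -131.75°, lat 13.9167°.
Cell spans 0.0833333° lon × 0.0416667° lat. Centre is SW corner plus half of each.
latitude 13.9375, longitude -131.7083.

13.9375, -131.7083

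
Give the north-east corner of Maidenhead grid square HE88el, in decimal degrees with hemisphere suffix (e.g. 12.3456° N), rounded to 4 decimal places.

Field H=7, E=4: +7·20° lon, +4·10° lat → SW at lon -40°, lat -50°.
Square 8, 8: +8·2° lon, +8·1° lat → SW at lon -24°, lat -42°.
Subsquare e=4, l=11: +4·0.0833333° lon, +11·0.0416667° lat → SW at lon -23.6667°, lat -41.5417°.
Cell spans 0.0833333° lon × 0.0416667° lat. NE corner is SW corner plus one full cell.
latitude 41.5000° S, longitude 23.5833° W.

41.5000° S, 23.5833° W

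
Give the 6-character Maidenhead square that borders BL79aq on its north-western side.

BL69xr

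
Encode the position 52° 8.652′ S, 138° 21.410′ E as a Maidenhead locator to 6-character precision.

Offset from 180°W / 90°S: lon 318.3568°, lat 37.8558°.
Field: 318.3568/20 → 15 → P, 37.8558/10 → 3 → D; chars PD.
Square: 18.3568/2 → 9, 7.8558/1 → 7; chars 97.
Subsquare: 0.3568/0.0833333 → 4 → e, 0.8558/0.0416667 → 20 → u; chars eu.

PD97eu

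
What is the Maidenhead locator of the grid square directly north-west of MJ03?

LJ94

Longitude square 0; −1 → -1, wraps to 9, carry into field.
Longitude field M = 12; −1 → 11 = L.
Latitude square 3; +1 → 4.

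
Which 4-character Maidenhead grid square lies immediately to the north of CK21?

Latitude square 1; +1 → 2.
The longitude characters are unchanged.

CK22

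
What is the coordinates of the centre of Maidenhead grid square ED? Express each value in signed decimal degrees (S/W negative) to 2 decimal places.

-55.00, -90.00

Field E=4, D=3: +4·20° lon, +3·10° lat → SW at lon -100°, lat -60°.
Cell spans 20° lon × 10° lat. Centre is SW corner plus half of each.
latitude -55.00, longitude -90.00.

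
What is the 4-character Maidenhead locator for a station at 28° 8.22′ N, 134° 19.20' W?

Offset from 180°W / 90°S: lon 45.68°, lat 118.14°.
Field: 45.68/20 → 2 → C, 118.14/10 → 11 → L; chars CL.
Square: 5.68/2 → 2, 8.14/1 → 8; chars 28.

CL28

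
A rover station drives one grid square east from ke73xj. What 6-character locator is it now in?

KE83aj

Longitude subsquare x = 23; +1 → 24, wraps to 0 = a, carry into square.
Longitude square 7; +1 → 8.
The latitude characters are unchanged.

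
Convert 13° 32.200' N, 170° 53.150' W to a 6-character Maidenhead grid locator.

AK43nm

Offset from 180°W / 90°S: lon 9.1142°, lat 103.5367°.
Field: 9.1142/20 → 0 → A, 103.5367/10 → 10 → K; chars AK.
Square: 9.1142/2 → 4, 3.5367/1 → 3; chars 43.
Subsquare: 1.1142/0.0833333 → 13 → n, 0.5367/0.0416667 → 12 → m; chars nm.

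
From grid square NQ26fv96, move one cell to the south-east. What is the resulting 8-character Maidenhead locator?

Longitude extended square 9; +1 → 10, wraps to 0, carry into subsquare.
Longitude subsquare f = 5; +1 → 6 = g.
Latitude extended square 6; −1 → 5.

NQ26gv05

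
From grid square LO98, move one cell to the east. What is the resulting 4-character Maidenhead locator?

Longitude square 9; +1 → 10, wraps to 0, carry into field.
Longitude field L = 11; +1 → 12 = M.
The latitude characters are unchanged.

MO08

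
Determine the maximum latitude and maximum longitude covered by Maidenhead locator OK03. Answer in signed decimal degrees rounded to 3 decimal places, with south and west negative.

Field O=14, K=10: +14·20° lon, +10·10° lat → SW at lon 100°, lat 10°.
Square 0, 3: +0·2° lon, +3·1° lat → SW at lon 100°, lat 13°.
Cell spans 2° lon × 1° lat. NE corner is SW corner plus one full cell.
latitude 14.000, longitude 102.000.

14.000, 102.000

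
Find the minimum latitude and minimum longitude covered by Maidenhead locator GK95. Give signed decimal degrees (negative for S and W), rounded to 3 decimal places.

15.000, -42.000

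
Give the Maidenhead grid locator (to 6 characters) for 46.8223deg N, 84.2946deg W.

EN76ut

Shift to the Maidenhead origin (180°W, 90°S): lon 95.7054, lat 136.8223.
Field: 95.7054/20 → 4 → E, 136.8223/10 → 13 → N; chars EN.
Square: 15.7054/2 → 7, 6.8223/1 → 6; chars 76.
Subsquare: 1.7054/0.0833333 → 20 → u, 0.8223/0.0416667 → 19 → t; chars ut.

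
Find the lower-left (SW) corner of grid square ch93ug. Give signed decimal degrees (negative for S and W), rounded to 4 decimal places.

-16.7500, -120.3333

Field C=2, H=7: +2·20° lon, +7·10° lat → SW at lon -140°, lat -20°.
Square 9, 3: +9·2° lon, +3·1° lat → SW at lon -122°, lat -17°.
Subsquare u=20, g=6: +20·0.0833333° lon, +6·0.0416667° lat → SW at lon -120.333°, lat -16.75°.
latitude -16.7500, longitude -120.3333.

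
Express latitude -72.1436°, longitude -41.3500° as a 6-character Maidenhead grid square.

GB97hu

Offset from 180°W / 90°S: lon 138.6500°, lat 17.8564°.
Field (20°×10°, letters A–R): lon ⌊138.6500/20⌋ = 6 → G; lat ⌊17.8564/10⌋ = 1 → B.
Square (2°×1°, digits 0–9): lon ⌊18.6500/2⌋ = 9; lat ⌊7.8564/1⌋ = 7.
Subsquare (5′×2.5′, letters a–x): lon ⌊0.6500/0.0833333⌋ = 7 → h; lat ⌊0.8564/0.0416667⌋ = 20 → u.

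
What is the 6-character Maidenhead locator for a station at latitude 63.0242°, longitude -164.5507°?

AP73ra

Shift to the Maidenhead origin (180°W, 90°S): lon 15.4493, lat 153.0242.
Field: lon ⌊15.4493/20⌋ = 0 → A; lat ⌊153.0242/10⌋ = 15 → P.
Square: lon ⌊15.4493/2⌋ = 7; lat ⌊3.0242/1⌋ = 3.
Subsquare: lon ⌊1.4493/0.0833333⌋ = 17 → r; lat ⌊0.0242/0.0416667⌋ = 0 → a.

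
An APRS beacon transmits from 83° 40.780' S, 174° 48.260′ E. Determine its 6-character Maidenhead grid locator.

RA76jh

Shift to the Maidenhead origin (180°W, 90°S): lon 354.8043, lat 6.3203.
Field: 354.8043/20 → 17 → R, 6.3203/10 → 0 → A; chars RA.
Square: 14.8043/2 → 7, 6.3203/1 → 6; chars 76.
Subsquare: 0.8043/0.0833333 → 9 → j, 0.3203/0.0416667 → 7 → h; chars jh.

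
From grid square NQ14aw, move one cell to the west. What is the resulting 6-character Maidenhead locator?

Longitude subsquare a = 0; −1 → -1, wraps to 23 = x, carry into square.
Longitude square 1; −1 → 0.
The latitude characters are unchanged.

NQ04xw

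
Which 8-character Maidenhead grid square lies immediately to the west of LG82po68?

Longitude extended square 6; −1 → 5.
The latitude characters are unchanged.

LG82po58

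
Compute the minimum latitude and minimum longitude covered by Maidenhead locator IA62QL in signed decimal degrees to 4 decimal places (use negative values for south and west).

-87.5417, -6.6667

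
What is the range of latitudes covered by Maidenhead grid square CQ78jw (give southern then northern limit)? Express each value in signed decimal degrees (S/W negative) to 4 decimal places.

78.9167, 78.9583

Field C=2, Q=16: +2·20° lon, +16·10° lat → SW at lon -140°, lat 70°.
Square 7, 8: +7·2° lon, +8·1° lat → SW at lon -126°, lat 78°.
Subsquare j=9, w=22: +9·0.0833333° lon, +22·0.0416667° lat → SW at lon -125.25°, lat 78.9167°.
Cell spans 0.0833333° lon × 0.0416667° lat.
south 78.9167, north 78.9583.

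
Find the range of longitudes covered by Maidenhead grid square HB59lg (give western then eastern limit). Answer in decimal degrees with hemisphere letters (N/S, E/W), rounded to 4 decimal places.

Field H=7, B=1: +7·20° lon, +1·10° lat → SW at lon -40°, lat -80°.
Square 5, 9: +5·2° lon, +9·1° lat → SW at lon -30°, lat -71°.
Subsquare l=11, g=6: +11·0.0833333° lon, +6·0.0416667° lat → SW at lon -29.0833°, lat -70.75°.
Cell spans 0.0833333° lon × 0.0416667° lat.
west 29.0833° W, east 29.0000° W.

29.0833° W, 29.0000° W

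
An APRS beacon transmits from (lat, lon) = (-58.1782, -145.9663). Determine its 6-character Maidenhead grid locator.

BD71at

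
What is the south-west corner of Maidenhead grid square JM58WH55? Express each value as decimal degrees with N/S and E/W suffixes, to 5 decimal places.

38.31250° N, 11.87500° E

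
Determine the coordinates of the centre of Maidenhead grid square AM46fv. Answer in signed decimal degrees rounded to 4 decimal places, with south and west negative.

Field A=0, M=12: +0·20° lon, +12·10° lat → SW at lon -180°, lat 30°.
Square 4, 6: +4·2° lon, +6·1° lat → SW at lon -172°, lat 36°.
Subsquare f=5, v=21: +5·0.0833333° lon, +21·0.0416667° lat → SW at lon -171.583°, lat 36.875°.
Cell spans 0.0833333° lon × 0.0416667° lat. Centre is SW corner plus half of each.
latitude 36.8958, longitude -171.5417.

36.8958, -171.5417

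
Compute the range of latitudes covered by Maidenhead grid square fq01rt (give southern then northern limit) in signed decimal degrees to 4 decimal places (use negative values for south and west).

Field F=5, Q=16: +5·20° lon, +16·10° lat → SW at lon -80°, lat 70°.
Square 0, 1: +0·2° lon, +1·1° lat → SW at lon -80°, lat 71°.
Subsquare r=17, t=19: +17·0.0833333° lon, +19·0.0416667° lat → SW at lon -78.5833°, lat 71.7917°.
Cell spans 0.0833333° lon × 0.0416667° lat.
south 71.7917, north 71.8333.

71.7917, 71.8333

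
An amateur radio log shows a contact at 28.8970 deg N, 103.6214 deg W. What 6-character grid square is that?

Add 180° to longitude and 90° to latitude: 76.3786, 118.8970.
Field: lon ⌊76.3786/20⌋ = 3 → D; lat ⌊118.8970/10⌋ = 11 → L.
Square: lon ⌊16.3786/2⌋ = 8; lat ⌊8.8970/1⌋ = 8.
Subsquare: lon ⌊0.3786/0.0833333⌋ = 4 → e; lat ⌊0.8970/0.0416667⌋ = 21 → v.

DL88ev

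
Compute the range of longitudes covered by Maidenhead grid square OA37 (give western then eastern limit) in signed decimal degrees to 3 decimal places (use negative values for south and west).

106.000, 108.000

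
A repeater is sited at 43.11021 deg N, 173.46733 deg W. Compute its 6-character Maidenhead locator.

AN33gc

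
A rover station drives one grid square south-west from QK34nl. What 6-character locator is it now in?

QK34mk

Longitude subsquare n = 13; −1 → 12 = m.
Latitude subsquare l = 11; −1 → 10 = k.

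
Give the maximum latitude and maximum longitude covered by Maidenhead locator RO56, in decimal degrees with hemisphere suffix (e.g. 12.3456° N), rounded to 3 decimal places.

57.000° N, 172.000° E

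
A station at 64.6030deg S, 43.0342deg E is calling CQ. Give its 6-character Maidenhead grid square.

LC15mj

Offset from 180°W / 90°S: lon 223.0342°, lat 25.3970°.
Field: lon ⌊223.0342/20⌋ = 11 → L; lat ⌊25.3970/10⌋ = 2 → C.
Square: lon ⌊3.0342/2⌋ = 1; lat ⌊5.3970/1⌋ = 5.
Subsquare: lon ⌊1.0342/0.0833333⌋ = 12 → m; lat ⌊0.3970/0.0416667⌋ = 9 → j.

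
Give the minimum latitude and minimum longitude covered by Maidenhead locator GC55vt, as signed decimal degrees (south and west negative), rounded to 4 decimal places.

-64.2083, -48.2500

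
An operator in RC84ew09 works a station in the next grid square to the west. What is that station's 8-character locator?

RC84dw99

Longitude extended square 0; −1 → -1, wraps to 9, carry into subsquare.
Longitude subsquare e = 4; −1 → 3 = d.
The latitude characters are unchanged.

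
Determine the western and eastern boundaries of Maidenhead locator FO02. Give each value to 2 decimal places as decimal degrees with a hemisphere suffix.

80.00° W, 78.00° W

Field F=5, O=14: +5·20° lon, +14·10° lat → SW at lon -80°, lat 50°.
Square 0, 2: +0·2° lon, +2·1° lat → SW at lon -80°, lat 52°.
Cell spans 2° lon × 1° lat.
west 80.00° W, east 78.00° W.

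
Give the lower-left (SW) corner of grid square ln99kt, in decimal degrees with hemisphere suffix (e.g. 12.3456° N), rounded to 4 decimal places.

49.7917° N, 58.8333° E

Field L=11, N=13: +11·20° lon, +13·10° lat → SW at lon 40°, lat 40°.
Square 9, 9: +9·2° lon, +9·1° lat → SW at lon 58°, lat 49°.
Subsquare k=10, t=19: +10·0.0833333° lon, +19·0.0416667° lat → SW at lon 58.8333°, lat 49.7917°.
latitude 49.7917° N, longitude 58.8333° E.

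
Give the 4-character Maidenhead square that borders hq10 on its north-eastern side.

HQ21

Longitude square 1; +1 → 2.
Latitude square 0; +1 → 1.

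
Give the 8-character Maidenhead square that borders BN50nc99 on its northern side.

BN50nd90

Latitude extended square 9; +1 → 10, wraps to 0, carry into subsquare.
Latitude subsquare c = 2; +1 → 3 = d.
The longitude characters are unchanged.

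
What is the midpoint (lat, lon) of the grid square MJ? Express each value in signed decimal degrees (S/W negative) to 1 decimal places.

5.0, 70.0

Field M=12, J=9: +12·20° lon, +9·10° lat → SW at lon 60°, lat 0°.
Cell spans 20° lon × 10° lat. Centre is SW corner plus half of each.
latitude 5.0, longitude 70.0.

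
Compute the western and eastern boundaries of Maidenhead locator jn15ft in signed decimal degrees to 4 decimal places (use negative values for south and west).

Field J=9, N=13: +9·20° lon, +13·10° lat → SW at lon 0°, lat 40°.
Square 1, 5: +1·2° lon, +5·1° lat → SW at lon 2°, lat 45°.
Subsquare f=5, t=19: +5·0.0833333° lon, +19·0.0416667° lat → SW at lon 2.41667°, lat 45.7917°.
Cell spans 0.0833333° lon × 0.0416667° lat.
west 2.4167, east 2.5000.

2.4167, 2.5000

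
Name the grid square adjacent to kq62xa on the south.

Latitude subsquare a = 0; −1 → -1, wraps to 23 = x, carry into square.
Latitude square 2; −1 → 1.
The longitude characters are unchanged.

KQ61xx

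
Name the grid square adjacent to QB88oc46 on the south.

QB88oc45

Latitude extended square 6; −1 → 5.
The longitude characters are unchanged.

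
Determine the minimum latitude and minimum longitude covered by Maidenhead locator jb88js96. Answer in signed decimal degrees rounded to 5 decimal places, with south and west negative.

-71.22500, 16.82500

Field J=9, B=1: +9·20° lon, +1·10° lat → SW at lon 0°, lat -80°.
Square 8, 8: +8·2° lon, +8·1° lat → SW at lon 16°, lat -72°.
Subsquare j=9, s=18: +9·0.0833333° lon, +18·0.0416667° lat → SW at lon 16.75°, lat -71.25°.
Extended square 9, 6: +9·0.00833333° lon, +6·0.00416667° lat → SW at lon 16.825°, lat -71.225°.
latitude -71.22500, longitude 16.82500.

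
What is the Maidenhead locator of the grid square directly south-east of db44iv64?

Longitude extended square 6; +1 → 7.
Latitude extended square 4; −1 → 3.

DB44iv73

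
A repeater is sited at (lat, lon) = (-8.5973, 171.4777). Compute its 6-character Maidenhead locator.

RI51rj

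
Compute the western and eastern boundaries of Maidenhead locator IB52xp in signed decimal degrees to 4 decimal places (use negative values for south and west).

-8.0833, -8.0000

Field I=8, B=1: +8·20° lon, +1·10° lat → SW at lon -20°, lat -80°.
Square 5, 2: +5·2° lon, +2·1° lat → SW at lon -10°, lat -78°.
Subsquare x=23, p=15: +23·0.0833333° lon, +15·0.0416667° lat → SW at lon -8.08333°, lat -77.375°.
Cell spans 0.0833333° lon × 0.0416667° lat.
west -8.0833, east -8.0000.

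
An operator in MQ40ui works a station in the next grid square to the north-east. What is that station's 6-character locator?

MQ40vj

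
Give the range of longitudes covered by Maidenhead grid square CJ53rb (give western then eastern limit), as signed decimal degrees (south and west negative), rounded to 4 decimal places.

-128.5833, -128.5000

Field C=2, J=9: +2·20° lon, +9·10° lat → SW at lon -140°, lat 0°.
Square 5, 3: +5·2° lon, +3·1° lat → SW at lon -130°, lat 3°.
Subsquare r=17, b=1: +17·0.0833333° lon, +1·0.0416667° lat → SW at lon -128.583°, lat 3.04167°.
Cell spans 0.0833333° lon × 0.0416667° lat.
west -128.5833, east -128.5000.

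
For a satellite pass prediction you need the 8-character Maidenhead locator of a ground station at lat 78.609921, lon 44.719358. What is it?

LQ28io66

Offset from 180°W / 90°S: lon 224.71936°, lat 168.60992°.
Field (20°×10°, letters A–R): lon ⌊224.71936/20⌋ = 11 → L; lat ⌊168.60992/10⌋ = 16 → Q.
Square (2°×1°, digits 0–9): lon ⌊4.71936/2⌋ = 2; lat ⌊8.60992/1⌋ = 8.
Subsquare (5′×2.5′, letters a–x): lon ⌊0.71936/0.0833333⌋ = 8 → i; lat ⌊0.60992/0.0416667⌋ = 14 → o.
Extended square (30″×15″, digits 0–9): lon ⌊0.05269/0.00833333⌋ = 6; lat ⌊0.02659/0.00416667⌋ = 6.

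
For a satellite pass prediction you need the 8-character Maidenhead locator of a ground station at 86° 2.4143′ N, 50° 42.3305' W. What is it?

Shift to the Maidenhead origin (180°W, 90°S): lon 129.29449, lat 176.04024.
Field: lon ⌊129.29449/20⌋ = 6 → G; lat ⌊176.04024/10⌋ = 17 → R.
Square: lon ⌊9.29449/2⌋ = 4; lat ⌊6.04024/1⌋ = 6.
Subsquare: lon ⌊1.29449/0.0833333⌋ = 15 → p; lat ⌊0.04024/0.0416667⌋ = 0 → a.
Extended square: lon ⌊0.04449/0.00833333⌋ = 5; lat ⌊0.04024/0.00416667⌋ = 9.

GR46pa59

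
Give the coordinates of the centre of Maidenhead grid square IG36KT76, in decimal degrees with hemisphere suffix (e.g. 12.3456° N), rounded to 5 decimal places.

Field I=8, G=6: +8·20° lon, +6·10° lat → SW at lon -20°, lat -30°.
Square 3, 6: +3·2° lon, +6·1° lat → SW at lon -14°, lat -24°.
Subsquare k=10, t=19: +10·0.0833333° lon, +19·0.0416667° lat → SW at lon -13.1667°, lat -23.2083°.
Extended square 7, 6: +7·0.00833333° lon, +6·0.00416667° lat → SW at lon -13.1083°, lat -23.1833°.
Cell spans 0.00833333° lon × 0.00416667° lat. Centre is SW corner plus half of each.
latitude 23.18125° S, longitude 13.10417° W.

23.18125° S, 13.10417° W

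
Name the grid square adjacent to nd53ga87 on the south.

ND53ga86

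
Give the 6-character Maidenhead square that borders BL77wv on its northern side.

Latitude subsquare v = 21; +1 → 22 = w.
The longitude characters are unchanged.

BL77ww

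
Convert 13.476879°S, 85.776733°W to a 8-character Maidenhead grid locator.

Shift to the Maidenhead origin (180°W, 90°S): lon 94.22327, lat 76.52312.
Field: lon ⌊94.22327/20⌋ = 4 → E; lat ⌊76.52312/10⌋ = 7 → H.
Square: lon ⌊14.22327/2⌋ = 7; lat ⌊6.52312/1⌋ = 6.
Subsquare: lon ⌊0.22327/0.0833333⌋ = 2 → c; lat ⌊0.52312/0.0416667⌋ = 12 → m.
Extended square: lon ⌊0.05660/0.00833333⌋ = 6; lat ⌊0.02312/0.00416667⌋ = 5.

EH76cm65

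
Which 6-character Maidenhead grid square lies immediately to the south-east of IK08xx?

Longitude subsquare x = 23; +1 → 24, wraps to 0 = a, carry into square.
Longitude square 0; +1 → 1.
Latitude subsquare x = 23; −1 → 22 = w.

IK18aw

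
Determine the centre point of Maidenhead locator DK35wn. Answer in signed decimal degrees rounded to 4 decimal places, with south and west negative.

Field D=3, K=10: +3·20° lon, +10·10° lat → SW at lon -120°, lat 10°.
Square 3, 5: +3·2° lon, +5·1° lat → SW at lon -114°, lat 15°.
Subsquare w=22, n=13: +22·0.0833333° lon, +13·0.0416667° lat → SW at lon -112.167°, lat 15.5417°.
Cell spans 0.0833333° lon × 0.0416667° lat. Centre is SW corner plus half of each.
latitude 15.5625, longitude -112.1250.

15.5625, -112.1250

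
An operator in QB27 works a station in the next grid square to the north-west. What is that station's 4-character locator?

QB18

Longitude square 2; −1 → 1.
Latitude square 7; +1 → 8.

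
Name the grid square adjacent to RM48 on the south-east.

RM57

Longitude square 4; +1 → 5.
Latitude square 8; −1 → 7.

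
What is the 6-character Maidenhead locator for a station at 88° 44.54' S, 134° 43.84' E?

Add 180° to longitude and 90° to latitude: 314.7307, 1.2577.
Field (20°×10°, letters A–R): 314.7307/20 → 15 → P, 1.2577/10 → 0 → A; chars PA.
Square (2°×1°, digits 0–9): 14.7307/2 → 7, 1.2577/1 → 1; chars 71.
Subsquare (5′×2.5′, letters a–x): 0.7307/0.0833333 → 8 → i, 0.2577/0.0416667 → 6 → g; chars ig.

PA71ig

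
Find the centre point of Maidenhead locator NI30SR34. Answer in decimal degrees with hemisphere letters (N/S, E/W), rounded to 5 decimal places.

Field N=13, I=8: +13·20° lon, +8·10° lat → SW at lon 80°, lat -10°.
Square 3, 0: +3·2° lon, +0·1° lat → SW at lon 86°, lat -10°.
Subsquare s=18, r=17: +18·0.0833333° lon, +17·0.0416667° lat → SW at lon 87.5°, lat -9.29167°.
Extended square 3, 4: +3·0.00833333° lon, +4·0.00416667° lat → SW at lon 87.525°, lat -9.275°.
Cell spans 0.00833333° lon × 0.00416667° lat. Centre is SW corner plus half of each.
latitude 9.27292° S, longitude 87.52917° E.

9.27292° S, 87.52917° E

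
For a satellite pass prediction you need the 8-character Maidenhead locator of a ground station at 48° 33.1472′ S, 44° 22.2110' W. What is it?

Shift to the Maidenhead origin (180°W, 90°S): lon 135.62982, lat 41.44755.
Field: 135.62982/20 → 6 → G, 41.44755/10 → 4 → E; chars GE.
Square: 15.62982/2 → 7, 1.44755/1 → 1; chars 71.
Subsquare: 1.62982/0.0833333 → 19 → t, 0.44755/0.0416667 → 10 → k; chars tk.
Extended square: 0.04648/0.00833333 → 5, 0.03088/0.00416667 → 7; chars 57.

GE71tk57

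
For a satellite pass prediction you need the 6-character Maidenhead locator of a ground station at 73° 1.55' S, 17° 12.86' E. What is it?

Add 180° to longitude and 90° to latitude: 197.2143, 16.9742.
Field (20°×10°, letters A–R): lon ⌊197.2143/20⌋ = 9 → J; lat ⌊16.9742/10⌋ = 1 → B.
Square (2°×1°, digits 0–9): lon ⌊17.2143/2⌋ = 8; lat ⌊6.9742/1⌋ = 6.
Subsquare (5′×2.5′, letters a–x): lon ⌊1.2143/0.0833333⌋ = 14 → o; lat ⌊0.9742/0.0416667⌋ = 23 → x.

JB86ox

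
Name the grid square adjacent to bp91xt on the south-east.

CP01as

Longitude subsquare x = 23; +1 → 24, wraps to 0 = a, carry into square.
Longitude square 9; +1 → 10, wraps to 0, carry into field.
Longitude field B = 1; +1 → 2 = C.
Latitude subsquare t = 19; −1 → 18 = s.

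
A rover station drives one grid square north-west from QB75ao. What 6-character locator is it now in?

QB65xp

Longitude subsquare a = 0; −1 → -1, wraps to 23 = x, carry into square.
Longitude square 7; −1 → 6.
Latitude subsquare o = 14; +1 → 15 = p.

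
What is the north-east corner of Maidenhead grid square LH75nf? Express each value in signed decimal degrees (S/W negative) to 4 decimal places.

Field L=11, H=7: +11·20° lon, +7·10° lat → SW at lon 40°, lat -20°.
Square 7, 5: +7·2° lon, +5·1° lat → SW at lon 54°, lat -15°.
Subsquare n=13, f=5: +13·0.0833333° lon, +5·0.0416667° lat → SW at lon 55.0833°, lat -14.7917°.
Cell spans 0.0833333° lon × 0.0416667° lat. NE corner is SW corner plus one full cell.
latitude -14.7500, longitude 55.1667.

-14.7500, 55.1667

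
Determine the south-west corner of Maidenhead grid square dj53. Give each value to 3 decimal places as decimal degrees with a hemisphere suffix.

Field D=3, J=9: +3·20° lon, +9·10° lat → SW at lon -120°, lat 0°.
Square 5, 3: +5·2° lon, +3·1° lat → SW at lon -110°, lat 3°.
latitude 3.000° N, longitude 110.000° W.

3.000° N, 110.000° W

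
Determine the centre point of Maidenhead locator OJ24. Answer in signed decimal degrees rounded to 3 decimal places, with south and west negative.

4.500, 105.000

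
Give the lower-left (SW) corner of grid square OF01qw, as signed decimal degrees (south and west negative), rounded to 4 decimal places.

Field O=14, F=5: +14·20° lon, +5·10° lat → SW at lon 100°, lat -40°.
Square 0, 1: +0·2° lon, +1·1° lat → SW at lon 100°, lat -39°.
Subsquare q=16, w=22: +16·0.0833333° lon, +22·0.0416667° lat → SW at lon 101.333°, lat -38.0833°.
latitude -38.0833, longitude 101.3333.

-38.0833, 101.3333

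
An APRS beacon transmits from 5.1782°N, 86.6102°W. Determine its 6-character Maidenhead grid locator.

EJ65qe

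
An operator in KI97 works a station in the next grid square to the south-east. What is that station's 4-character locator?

Longitude square 9; +1 → 10, wraps to 0, carry into field.
Longitude field K = 10; +1 → 11 = L.
Latitude square 7; −1 → 6.

LI06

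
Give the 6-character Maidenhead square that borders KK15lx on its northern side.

KK16la

Latitude subsquare x = 23; +1 → 24, wraps to 0 = a, carry into square.
Latitude square 5; +1 → 6.
The longitude characters are unchanged.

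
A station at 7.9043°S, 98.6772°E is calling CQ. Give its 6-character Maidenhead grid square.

NI92ic

Shift to the Maidenhead origin (180°W, 90°S): lon 278.6772, lat 82.0957.
Field (20°×10°, letters A–R): 278.6772/20 → 13 → N, 82.0957/10 → 8 → I; chars NI.
Square (2°×1°, digits 0–9): 18.6772/2 → 9, 2.0957/1 → 2; chars 92.
Subsquare (5′×2.5′, letters a–x): 0.6772/0.0833333 → 8 → i, 0.0957/0.0416667 → 2 → c; chars ic.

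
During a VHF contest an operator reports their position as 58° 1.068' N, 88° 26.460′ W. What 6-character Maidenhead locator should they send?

EO58sa

Shift to the Maidenhead origin (180°W, 90°S): lon 91.5590, lat 148.0178.
Field (20°×10°, letters A–R): 91.5590/20 → 4 → E, 148.0178/10 → 14 → O; chars EO.
Square (2°×1°, digits 0–9): 11.5590/2 → 5, 8.0178/1 → 8; chars 58.
Subsquare (5′×2.5′, letters a–x): 1.5590/0.0833333 → 18 → s, 0.0178/0.0416667 → 0 → a; chars sa.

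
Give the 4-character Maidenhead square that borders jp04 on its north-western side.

IP95

Longitude square 0; −1 → -1, wraps to 9, carry into field.
Longitude field J = 9; −1 → 8 = I.
Latitude square 4; +1 → 5.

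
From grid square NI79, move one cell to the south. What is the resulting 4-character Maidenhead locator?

NI78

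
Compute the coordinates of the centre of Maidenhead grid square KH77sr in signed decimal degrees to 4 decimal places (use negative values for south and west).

-12.2708, 35.5417

Field K=10, H=7: +10·20° lon, +7·10° lat → SW at lon 20°, lat -20°.
Square 7, 7: +7·2° lon, +7·1° lat → SW at lon 34°, lat -13°.
Subsquare s=18, r=17: +18·0.0833333° lon, +17·0.0416667° lat → SW at lon 35.5°, lat -12.2917°.
Cell spans 0.0833333° lon × 0.0416667° lat. Centre is SW corner plus half of each.
latitude -12.2708, longitude 35.5417.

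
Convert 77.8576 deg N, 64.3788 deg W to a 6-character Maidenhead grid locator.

Offset from 180°W / 90°S: lon 115.6212°, lat 167.8576°.
Field: 115.6212/20 → 5 → F, 167.8576/10 → 16 → Q; chars FQ.
Square: 15.6212/2 → 7, 7.8576/1 → 7; chars 77.
Subsquare: 1.6212/0.0833333 → 19 → t, 0.8576/0.0416667 → 20 → u; chars tu.

FQ77tu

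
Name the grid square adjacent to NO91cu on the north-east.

Longitude subsquare c = 2; +1 → 3 = d.
Latitude subsquare u = 20; +1 → 21 = v.

NO91dv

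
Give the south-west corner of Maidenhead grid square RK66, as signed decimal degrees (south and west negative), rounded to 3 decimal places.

Field R=17, K=10: +17·20° lon, +10·10° lat → SW at lon 160°, lat 10°.
Square 6, 6: +6·2° lon, +6·1° lat → SW at lon 172°, lat 16°.
latitude 16.000, longitude 172.000.

16.000, 172.000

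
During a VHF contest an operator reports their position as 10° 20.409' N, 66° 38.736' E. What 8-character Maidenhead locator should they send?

Add 180° to longitude and 90° to latitude: 246.64560, 100.34015.
Field: lon ⌊246.64560/20⌋ = 12 → M; lat ⌊100.34015/10⌋ = 10 → K.
Square: lon ⌊6.64560/2⌋ = 3; lat ⌊0.34015/1⌋ = 0.
Subsquare: lon ⌊0.64560/0.0833333⌋ = 7 → h; lat ⌊0.34015/0.0416667⌋ = 8 → i.
Extended square: lon ⌊0.06227/0.00833333⌋ = 7; lat ⌊0.00682/0.00416667⌋ = 1.

MK30hi71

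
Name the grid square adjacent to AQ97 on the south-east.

Longitude square 9; +1 → 10, wraps to 0, carry into field.
Longitude field A = 0; +1 → 1 = B.
Latitude square 7; −1 → 6.

BQ06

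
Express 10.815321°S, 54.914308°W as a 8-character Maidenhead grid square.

GH29ne04

Offset from 180°W / 90°S: lon 125.08569°, lat 79.18468°.
Field: lon ⌊125.08569/20⌋ = 6 → G; lat ⌊79.18468/10⌋ = 7 → H.
Square: lon ⌊5.08569/2⌋ = 2; lat ⌊9.18468/1⌋ = 9.
Subsquare: lon ⌊1.08569/0.0833333⌋ = 13 → n; lat ⌊0.18468/0.0416667⌋ = 4 → e.
Extended square: lon ⌊0.00236/0.00833333⌋ = 0; lat ⌊0.01801/0.00416667⌋ = 4.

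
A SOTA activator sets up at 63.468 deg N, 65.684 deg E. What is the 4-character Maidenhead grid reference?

Add 180° to longitude and 90° to latitude: 245.68, 153.47.
Field: 245.68/20 → 12 → M, 153.47/10 → 15 → P; chars MP.
Square: 5.68/2 → 2, 3.47/1 → 3; chars 23.

MP23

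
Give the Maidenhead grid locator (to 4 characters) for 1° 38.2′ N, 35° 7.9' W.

HJ21

Offset from 180°W / 90°S: lon 144.87°, lat 91.64°.
Field (20°×10°, letters A–R): 144.87/20 → 7 → H, 91.64/10 → 9 → J; chars HJ.
Square (2°×1°, digits 0–9): 4.87/2 → 2, 1.64/1 → 1; chars 21.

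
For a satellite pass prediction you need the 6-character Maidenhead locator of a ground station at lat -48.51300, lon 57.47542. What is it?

Add 180° to longitude and 90° to latitude: 237.4754, 41.4870.
Field: lon ⌊237.4754/20⌋ = 11 → L; lat ⌊41.4870/10⌋ = 4 → E.
Square: lon ⌊17.4754/2⌋ = 8; lat ⌊1.4870/1⌋ = 1.
Subsquare: lon ⌊1.4754/0.0833333⌋ = 17 → r; lat ⌊0.4870/0.0416667⌋ = 11 → l.

LE81rl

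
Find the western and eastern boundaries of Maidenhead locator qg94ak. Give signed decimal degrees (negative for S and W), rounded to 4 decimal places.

158.0000, 158.0833

Field Q=16, G=6: +16·20° lon, +6·10° lat → SW at lon 140°, lat -30°.
Square 9, 4: +9·2° lon, +4·1° lat → SW at lon 158°, lat -26°.
Subsquare a=0, k=10: +0·0.0833333° lon, +10·0.0416667° lat → SW at lon 158°, lat -25.5833°.
Cell spans 0.0833333° lon × 0.0416667° lat.
west 158.0000, east 158.0833.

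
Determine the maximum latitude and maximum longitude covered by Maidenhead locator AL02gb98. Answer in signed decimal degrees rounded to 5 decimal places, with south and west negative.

Field A=0, L=11: +0·20° lon, +11·10° lat → SW at lon -180°, lat 20°.
Square 0, 2: +0·2° lon, +2·1° lat → SW at lon -180°, lat 22°.
Subsquare g=6, b=1: +6·0.0833333° lon, +1·0.0416667° lat → SW at lon -179.5°, lat 22.0417°.
Extended square 9, 8: +9·0.00833333° lon, +8·0.00416667° lat → SW at lon -179.425°, lat 22.075°.
Cell spans 0.00833333° lon × 0.00416667° lat. NE corner is SW corner plus one full cell.
latitude 22.07917, longitude -179.41667.

22.07917, -179.41667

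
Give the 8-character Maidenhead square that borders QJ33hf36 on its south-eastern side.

QJ33hf45

Longitude extended square 3; +1 → 4.
Latitude extended square 6; −1 → 5.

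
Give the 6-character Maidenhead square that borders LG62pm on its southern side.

LG62pl

Latitude subsquare m = 12; −1 → 11 = l.
The longitude characters are unchanged.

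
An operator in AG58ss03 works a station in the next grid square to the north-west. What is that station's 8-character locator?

Longitude extended square 0; −1 → -1, wraps to 9, carry into subsquare.
Longitude subsquare s = 18; −1 → 17 = r.
Latitude extended square 3; +1 → 4.

AG58rs94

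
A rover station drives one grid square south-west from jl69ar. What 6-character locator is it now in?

Longitude subsquare a = 0; −1 → -1, wraps to 23 = x, carry into square.
Longitude square 6; −1 → 5.
Latitude subsquare r = 17; −1 → 16 = q.

JL59xq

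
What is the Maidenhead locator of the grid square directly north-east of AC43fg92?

Longitude extended square 9; +1 → 10, wraps to 0, carry into subsquare.
Longitude subsquare f = 5; +1 → 6 = g.
Latitude extended square 2; +1 → 3.

AC43gg03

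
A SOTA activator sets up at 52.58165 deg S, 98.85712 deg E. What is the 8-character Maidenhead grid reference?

Add 180° to longitude and 90° to latitude: 278.85712, 37.41835.
Field: lon ⌊278.85712/20⌋ = 13 → N; lat ⌊37.41835/10⌋ = 3 → D.
Square: lon ⌊18.85712/2⌋ = 9; lat ⌊7.41835/1⌋ = 7.
Subsquare: lon ⌊0.85712/0.0833333⌋ = 10 → k; lat ⌊0.41835/0.0416667⌋ = 10 → k.
Extended square: lon ⌊0.02379/0.00833333⌋ = 2; lat ⌊0.00168/0.00416667⌋ = 0.

ND97kk20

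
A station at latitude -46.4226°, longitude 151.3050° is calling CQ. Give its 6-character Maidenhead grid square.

QE53pn

Shift to the Maidenhead origin (180°W, 90°S): lon 331.3050, lat 43.5774.
Field: lon ⌊331.3050/20⌋ = 16 → Q; lat ⌊43.5774/10⌋ = 4 → E.
Square: lon ⌊11.3050/2⌋ = 5; lat ⌊3.5774/1⌋ = 3.
Subsquare: lon ⌊1.3050/0.0833333⌋ = 15 → p; lat ⌊0.5774/0.0416667⌋ = 13 → n.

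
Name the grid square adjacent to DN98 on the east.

Longitude square 9; +1 → 10, wraps to 0, carry into field.
Longitude field D = 3; +1 → 4 = E.
The latitude characters are unchanged.

EN08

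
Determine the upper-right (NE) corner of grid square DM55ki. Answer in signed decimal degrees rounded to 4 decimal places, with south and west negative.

35.3750, -109.0833

Field D=3, M=12: +3·20° lon, +12·10° lat → SW at lon -120°, lat 30°.
Square 5, 5: +5·2° lon, +5·1° lat → SW at lon -110°, lat 35°.
Subsquare k=10, i=8: +10·0.0833333° lon, +8·0.0416667° lat → SW at lon -109.167°, lat 35.3333°.
Cell spans 0.0833333° lon × 0.0416667° lat. NE corner is SW corner plus one full cell.
latitude 35.3750, longitude -109.0833.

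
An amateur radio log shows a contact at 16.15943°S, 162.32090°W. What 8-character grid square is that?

AH83uu11

Shift to the Maidenhead origin (180°W, 90°S): lon 17.67910, lat 73.84057.
Field: 17.67910/20 → 0 → A, 73.84057/10 → 7 → H; chars AH.
Square: 17.67910/2 → 8, 3.84057/1 → 3; chars 83.
Subsquare: 1.67910/0.0833333 → 20 → u, 0.84057/0.0416667 → 20 → u; chars uu.
Extended square: 0.01243/0.00833333 → 1, 0.00724/0.00416667 → 1; chars 11.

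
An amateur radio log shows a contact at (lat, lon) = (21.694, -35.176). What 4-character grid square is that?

HL21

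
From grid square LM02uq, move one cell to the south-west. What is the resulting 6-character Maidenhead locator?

Longitude subsquare u = 20; −1 → 19 = t.
Latitude subsquare q = 16; −1 → 15 = p.

LM02tp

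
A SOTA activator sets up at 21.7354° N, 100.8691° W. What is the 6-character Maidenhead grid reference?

Add 180° to longitude and 90° to latitude: 79.1309, 111.7354.
Field (20°×10°, letters A–R): lon ⌊79.1309/20⌋ = 3 → D; lat ⌊111.7354/10⌋ = 11 → L.
Square (2°×1°, digits 0–9): lon ⌊19.1309/2⌋ = 9; lat ⌊1.7354/1⌋ = 1.
Subsquare (5′×2.5′, letters a–x): lon ⌊1.1309/0.0833333⌋ = 13 → n; lat ⌊0.7354/0.0416667⌋ = 17 → r.

DL91nr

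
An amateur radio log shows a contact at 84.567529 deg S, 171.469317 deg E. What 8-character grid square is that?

RA55rk63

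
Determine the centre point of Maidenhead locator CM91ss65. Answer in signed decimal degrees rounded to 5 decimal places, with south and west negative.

Field C=2, M=12: +2·20° lon, +12·10° lat → SW at lon -140°, lat 30°.
Square 9, 1: +9·2° lon, +1·1° lat → SW at lon -122°, lat 31°.
Subsquare s=18, s=18: +18·0.0833333° lon, +18·0.0416667° lat → SW at lon -120.5°, lat 31.75°.
Extended square 6, 5: +6·0.00833333° lon, +5·0.00416667° lat → SW at lon -120.45°, lat 31.7708°.
Cell spans 0.00833333° lon × 0.00416667° lat. Centre is SW corner plus half of each.
latitude 31.77292, longitude -120.44583.

31.77292, -120.44583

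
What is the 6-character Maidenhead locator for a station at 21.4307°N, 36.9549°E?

Add 180° to longitude and 90° to latitude: 216.9549, 111.4307.
Field: 216.9549/20 → 10 → K, 111.4307/10 → 11 → L; chars KL.
Square: 16.9549/2 → 8, 1.4307/1 → 1; chars 81.
Subsquare: 0.9549/0.0833333 → 11 → l, 0.4307/0.0416667 → 10 → k; chars lk.

KL81lk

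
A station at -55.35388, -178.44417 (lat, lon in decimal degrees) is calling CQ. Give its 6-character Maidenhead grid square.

AD04sp

Shift to the Maidenhead origin (180°W, 90°S): lon 1.5558, lat 34.6461.
Field: 1.5558/20 → 0 → A, 34.6461/10 → 3 → D; chars AD.
Square: 1.5558/2 → 0, 4.6461/1 → 4; chars 04.
Subsquare: 1.5558/0.0833333 → 18 → s, 0.6461/0.0416667 → 15 → p; chars sp.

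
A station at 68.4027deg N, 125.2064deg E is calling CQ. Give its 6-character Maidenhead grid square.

PP28oj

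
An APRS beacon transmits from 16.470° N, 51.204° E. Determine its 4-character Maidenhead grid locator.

LK56

Add 180° to longitude and 90° to latitude: 231.20, 106.47.
Field: 231.20/20 → 11 → L, 106.47/10 → 10 → K; chars LK.
Square: 11.20/2 → 5, 6.47/1 → 6; chars 56.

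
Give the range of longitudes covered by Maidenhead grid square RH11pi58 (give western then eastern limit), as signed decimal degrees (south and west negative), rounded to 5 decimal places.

Field R=17, H=7: +17·20° lon, +7·10° lat → SW at lon 160°, lat -20°.
Square 1, 1: +1·2° lon, +1·1° lat → SW at lon 162°, lat -19°.
Subsquare p=15, i=8: +15·0.0833333° lon, +8·0.0416667° lat → SW at lon 163.25°, lat -18.6667°.
Extended square 5, 8: +5·0.00833333° lon, +8·0.00416667° lat → SW at lon 163.292°, lat -18.6333°.
Cell spans 0.00833333° lon × 0.00416667° lat.
west 163.29167, east 163.30000.

163.29167, 163.30000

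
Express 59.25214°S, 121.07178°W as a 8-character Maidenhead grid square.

Add 180° to longitude and 90° to latitude: 58.92822, 30.74786.
Field: 58.92822/20 → 2 → C, 30.74786/10 → 3 → D; chars CD.
Square: 18.92822/2 → 9, 0.74786/1 → 0; chars 90.
Subsquare: 0.92822/0.0833333 → 11 → l, 0.74786/0.0416667 → 17 → r; chars lr.
Extended square: 0.01155/0.00833333 → 1, 0.03953/0.00416667 → 9; chars 19.

CD90lr19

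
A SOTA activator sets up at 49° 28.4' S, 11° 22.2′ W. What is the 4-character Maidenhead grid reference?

Offset from 180°W / 90°S: lon 168.63°, lat 40.53°.
Field (20°×10°, letters A–R): lon ⌊168.63/20⌋ = 8 → I; lat ⌊40.53/10⌋ = 4 → E.
Square (2°×1°, digits 0–9): lon ⌊8.63/2⌋ = 4; lat ⌊0.53/1⌋ = 0.

IE40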